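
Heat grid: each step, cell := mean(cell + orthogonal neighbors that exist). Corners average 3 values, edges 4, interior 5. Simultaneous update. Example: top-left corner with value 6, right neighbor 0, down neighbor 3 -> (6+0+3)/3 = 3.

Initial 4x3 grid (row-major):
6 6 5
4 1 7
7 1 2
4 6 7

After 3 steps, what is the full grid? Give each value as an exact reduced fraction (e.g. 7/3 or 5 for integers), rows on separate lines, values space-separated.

After step 1:
  16/3 9/2 6
  9/2 19/5 15/4
  4 17/5 17/4
  17/3 9/2 5
After step 2:
  43/9 589/120 19/4
  529/120 399/100 89/20
  527/120 399/100 41/10
  85/18 557/120 55/12
After step 3:
  2537/540 33167/7200 1693/360
  15811/3600 1631/375 1729/400
  15761/3600 3167/750 5137/1200
  619/135 32287/7200 533/120

Answer: 2537/540 33167/7200 1693/360
15811/3600 1631/375 1729/400
15761/3600 3167/750 5137/1200
619/135 32287/7200 533/120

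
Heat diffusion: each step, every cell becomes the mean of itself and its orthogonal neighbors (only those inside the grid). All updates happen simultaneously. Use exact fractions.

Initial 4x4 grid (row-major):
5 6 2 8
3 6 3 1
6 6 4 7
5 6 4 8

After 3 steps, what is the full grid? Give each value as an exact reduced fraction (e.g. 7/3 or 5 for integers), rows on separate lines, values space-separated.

After step 1:
  14/3 19/4 19/4 11/3
  5 24/5 16/5 19/4
  5 28/5 24/5 5
  17/3 21/4 11/2 19/3
After step 2:
  173/36 569/120 491/120 79/18
  73/15 467/100 223/50 997/240
  319/60 509/100 241/50 1253/240
  191/36 1321/240 1313/240 101/18
After step 3:
  5189/1080 8239/1800 7957/1800 9097/2160
  17693/3600 14297/3000 5327/1200 32803/7200
  18521/3600 30481/6000 15037/3000 35651/7200
  11611/2160 38467/7200 38531/7200 5869/1080

Answer: 5189/1080 8239/1800 7957/1800 9097/2160
17693/3600 14297/3000 5327/1200 32803/7200
18521/3600 30481/6000 15037/3000 35651/7200
11611/2160 38467/7200 38531/7200 5869/1080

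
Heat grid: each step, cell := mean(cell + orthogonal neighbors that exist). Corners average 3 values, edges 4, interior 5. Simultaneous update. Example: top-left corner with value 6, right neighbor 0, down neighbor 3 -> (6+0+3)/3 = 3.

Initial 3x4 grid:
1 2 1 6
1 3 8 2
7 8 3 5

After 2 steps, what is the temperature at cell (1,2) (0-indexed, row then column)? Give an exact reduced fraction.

Answer: 233/50

Derivation:
Step 1: cell (1,2) = 17/5
Step 2: cell (1,2) = 233/50
Full grid after step 2:
  73/36 44/15 31/10 25/6
  211/60 89/25 233/50 899/240
  163/36 1259/240 1079/240 175/36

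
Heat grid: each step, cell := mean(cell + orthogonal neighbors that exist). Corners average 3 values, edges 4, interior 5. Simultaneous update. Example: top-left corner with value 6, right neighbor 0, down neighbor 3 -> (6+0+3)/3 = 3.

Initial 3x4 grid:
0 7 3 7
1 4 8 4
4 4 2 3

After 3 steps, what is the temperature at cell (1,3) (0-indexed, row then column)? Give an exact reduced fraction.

Step 1: cell (1,3) = 11/2
Step 2: cell (1,3) = 521/120
Step 3: cell (1,3) = 6863/1440
Full grid after step 3:
  463/135 5549/1440 1399/288 10417/2160
  9037/2880 961/240 1283/300 6863/1440
  599/180 1703/480 135/32 2959/720

Answer: 6863/1440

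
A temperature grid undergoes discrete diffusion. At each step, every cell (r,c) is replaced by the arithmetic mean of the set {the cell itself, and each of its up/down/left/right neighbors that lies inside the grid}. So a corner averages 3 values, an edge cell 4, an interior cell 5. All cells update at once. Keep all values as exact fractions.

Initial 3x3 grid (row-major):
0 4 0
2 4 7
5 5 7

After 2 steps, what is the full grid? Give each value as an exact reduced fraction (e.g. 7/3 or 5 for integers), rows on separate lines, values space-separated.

Answer: 9/4 181/60 61/18
263/80 189/50 189/40
4 1199/240 193/36

Derivation:
After step 1:
  2 2 11/3
  11/4 22/5 9/2
  4 21/4 19/3
After step 2:
  9/4 181/60 61/18
  263/80 189/50 189/40
  4 1199/240 193/36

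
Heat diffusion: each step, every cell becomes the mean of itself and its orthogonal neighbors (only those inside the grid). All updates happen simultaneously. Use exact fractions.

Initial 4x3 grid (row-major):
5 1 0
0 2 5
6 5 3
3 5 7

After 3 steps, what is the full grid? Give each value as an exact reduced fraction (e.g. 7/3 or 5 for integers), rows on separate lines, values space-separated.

Answer: 1777/720 2893/1200 881/360
7241/2400 5993/2000 3683/1200
27343/7200 23719/6000 813/200
9367/2160 16349/3600 1667/360

Derivation:
After step 1:
  2 2 2
  13/4 13/5 5/2
  7/2 21/5 5
  14/3 5 5
After step 2:
  29/12 43/20 13/6
  227/80 291/100 121/40
  937/240 203/50 167/40
  79/18 283/60 5
After step 3:
  1777/720 2893/1200 881/360
  7241/2400 5993/2000 3683/1200
  27343/7200 23719/6000 813/200
  9367/2160 16349/3600 1667/360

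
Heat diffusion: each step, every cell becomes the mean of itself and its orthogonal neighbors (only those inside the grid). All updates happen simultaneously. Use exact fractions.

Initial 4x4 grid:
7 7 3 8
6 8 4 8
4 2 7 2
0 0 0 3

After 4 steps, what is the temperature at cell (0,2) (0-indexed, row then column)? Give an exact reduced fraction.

Answer: 1234097/216000

Derivation:
Step 1: cell (0,2) = 11/2
Step 2: cell (0,2) = 289/48
Step 3: cell (0,2) = 41099/7200
Step 4: cell (0,2) = 1234097/216000
Full grid after step 4:
  11573/2025 1222321/216000 1234097/216000 359279/64800
  1061311/216000 228337/45000 178429/36000 275573/54000
  808079/216000 652193/180000 354431/90000 213493/54000
  176351/64800 304387/108000 312731/108000 106991/32400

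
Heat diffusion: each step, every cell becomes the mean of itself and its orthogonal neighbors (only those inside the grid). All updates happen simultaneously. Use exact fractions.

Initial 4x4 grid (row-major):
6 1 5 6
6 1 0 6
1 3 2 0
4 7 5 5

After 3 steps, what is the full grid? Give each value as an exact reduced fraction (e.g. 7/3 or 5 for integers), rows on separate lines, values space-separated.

After step 1:
  13/3 13/4 3 17/3
  7/2 11/5 14/5 3
  7/2 14/5 2 13/4
  4 19/4 19/4 10/3
After step 2:
  133/36 767/240 883/240 35/9
  203/60 291/100 13/5 883/240
  69/20 61/20 78/25 139/48
  49/12 163/40 89/24 34/9
After step 3:
  7397/2160 24263/7200 4811/1440 4049/1080
  6047/1800 18167/6000 9593/3000 4703/1440
  419/120 3321/1000 18449/6000 24251/7200
  1393/360 179/48 13213/3600 1495/432

Answer: 7397/2160 24263/7200 4811/1440 4049/1080
6047/1800 18167/6000 9593/3000 4703/1440
419/120 3321/1000 18449/6000 24251/7200
1393/360 179/48 13213/3600 1495/432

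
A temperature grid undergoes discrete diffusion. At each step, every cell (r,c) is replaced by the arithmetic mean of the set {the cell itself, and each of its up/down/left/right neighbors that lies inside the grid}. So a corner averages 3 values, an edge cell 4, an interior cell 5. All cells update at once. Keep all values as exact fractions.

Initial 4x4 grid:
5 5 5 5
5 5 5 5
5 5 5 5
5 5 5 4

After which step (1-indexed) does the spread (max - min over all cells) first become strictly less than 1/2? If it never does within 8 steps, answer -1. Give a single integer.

Answer: 1

Derivation:
Step 1: max=5, min=14/3, spread=1/3
  -> spread < 1/2 first at step 1
Step 2: max=5, min=85/18, spread=5/18
Step 3: max=5, min=1039/216, spread=41/216
Step 4: max=5, min=31357/6480, spread=1043/6480
Step 5: max=5, min=946447/194400, spread=25553/194400
Step 6: max=89921/18000, min=28488541/5832000, spread=645863/5832000
Step 7: max=599029/120000, min=857158309/174960000, spread=16225973/174960000
Step 8: max=269299/54000, min=25766522017/5248800000, spread=409340783/5248800000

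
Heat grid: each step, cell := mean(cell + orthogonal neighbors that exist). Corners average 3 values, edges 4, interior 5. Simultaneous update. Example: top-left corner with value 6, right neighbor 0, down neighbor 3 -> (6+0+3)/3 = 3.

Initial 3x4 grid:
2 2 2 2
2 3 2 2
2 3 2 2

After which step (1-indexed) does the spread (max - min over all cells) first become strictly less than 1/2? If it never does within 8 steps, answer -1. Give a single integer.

Step 1: max=5/2, min=2, spread=1/2
Step 2: max=569/240, min=2, spread=89/240
  -> spread < 1/2 first at step 2
Step 3: max=314/135, min=493/240, spread=587/2160
Step 4: max=299017/129600, min=4993/2400, spread=5879/25920
Step 5: max=17749553/7776000, min=7112/3375, spread=272701/1555200
Step 6: max=1057575967/466560000, min=27529247/12960000, spread=2660923/18662400
Step 7: max=63045729053/27993600000, min=184814797/86400000, spread=126629393/1119744000
Step 8: max=3764847199927/1679616000000, min=100302183307/46656000000, spread=1231748807/13436928000

Answer: 2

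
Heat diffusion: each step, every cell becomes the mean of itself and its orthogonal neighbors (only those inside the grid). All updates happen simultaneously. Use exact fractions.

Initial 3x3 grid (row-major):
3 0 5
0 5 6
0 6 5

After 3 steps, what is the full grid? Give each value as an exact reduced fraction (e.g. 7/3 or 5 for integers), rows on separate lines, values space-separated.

After step 1:
  1 13/4 11/3
  2 17/5 21/4
  2 4 17/3
After step 2:
  25/12 679/240 73/18
  21/10 179/50 1079/240
  8/3 113/30 179/36
After step 3:
  187/80 45173/14400 4097/1080
  1043/400 10063/3000 61573/14400
  128/45 13487/3600 9529/2160

Answer: 187/80 45173/14400 4097/1080
1043/400 10063/3000 61573/14400
128/45 13487/3600 9529/2160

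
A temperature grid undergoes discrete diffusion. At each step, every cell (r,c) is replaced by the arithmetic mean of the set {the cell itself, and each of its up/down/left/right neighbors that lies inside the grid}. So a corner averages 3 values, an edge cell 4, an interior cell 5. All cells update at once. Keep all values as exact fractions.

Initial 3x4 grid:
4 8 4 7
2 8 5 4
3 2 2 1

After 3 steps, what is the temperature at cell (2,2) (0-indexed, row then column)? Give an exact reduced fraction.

Step 1: cell (2,2) = 5/2
Step 2: cell (2,2) = 791/240
Step 3: cell (2,2) = 25541/7200
Full grid after step 3:
  2081/432 9229/1800 2037/400 3487/720
  20639/4800 4413/1000 13159/3000 59857/14400
  785/216 26741/7200 25541/7200 3733/1080

Answer: 25541/7200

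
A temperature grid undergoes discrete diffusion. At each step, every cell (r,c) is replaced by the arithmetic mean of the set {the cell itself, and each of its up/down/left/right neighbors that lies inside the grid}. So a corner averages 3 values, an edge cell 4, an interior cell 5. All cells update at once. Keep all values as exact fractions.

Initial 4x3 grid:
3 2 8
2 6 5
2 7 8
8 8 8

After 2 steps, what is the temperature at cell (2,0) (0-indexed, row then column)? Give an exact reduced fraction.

Answer: 101/20

Derivation:
Step 1: cell (2,0) = 19/4
Step 2: cell (2,0) = 101/20
Full grid after step 2:
  31/9 989/240 11/2
  221/60 507/100 463/80
  101/20 301/50 559/80
  37/6 559/80 91/12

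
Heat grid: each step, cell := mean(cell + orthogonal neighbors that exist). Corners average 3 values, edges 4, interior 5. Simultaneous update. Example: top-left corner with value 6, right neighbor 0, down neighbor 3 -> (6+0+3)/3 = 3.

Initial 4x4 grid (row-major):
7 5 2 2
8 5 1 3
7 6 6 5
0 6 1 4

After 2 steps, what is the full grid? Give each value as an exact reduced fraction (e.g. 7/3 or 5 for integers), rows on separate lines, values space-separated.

Answer: 109/18 227/48 779/240 91/36
71/12 259/50 349/100 779/240
67/12 233/50 439/100 863/240
77/18 107/24 439/120 145/36

Derivation:
After step 1:
  20/3 19/4 5/2 7/3
  27/4 5 17/5 11/4
  21/4 6 19/5 9/2
  13/3 13/4 17/4 10/3
After step 2:
  109/18 227/48 779/240 91/36
  71/12 259/50 349/100 779/240
  67/12 233/50 439/100 863/240
  77/18 107/24 439/120 145/36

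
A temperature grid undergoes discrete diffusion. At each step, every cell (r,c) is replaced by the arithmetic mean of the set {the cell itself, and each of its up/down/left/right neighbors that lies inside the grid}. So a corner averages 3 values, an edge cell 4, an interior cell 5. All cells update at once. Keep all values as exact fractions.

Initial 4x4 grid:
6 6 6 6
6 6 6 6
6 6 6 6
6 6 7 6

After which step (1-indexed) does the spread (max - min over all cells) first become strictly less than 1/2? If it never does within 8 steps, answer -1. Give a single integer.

Answer: 1

Derivation:
Step 1: max=19/3, min=6, spread=1/3
  -> spread < 1/2 first at step 1
Step 2: max=751/120, min=6, spread=31/120
Step 3: max=6691/1080, min=6, spread=211/1080
Step 4: max=664843/108000, min=6, spread=16843/108000
Step 5: max=5970643/972000, min=54079/9000, spread=130111/972000
Step 6: max=178602367/29160000, min=3247159/540000, spread=3255781/29160000
Step 7: max=5349153691/874800000, min=3251107/540000, spread=82360351/874800000
Step 8: max=160215316891/26244000000, min=585706441/97200000, spread=2074577821/26244000000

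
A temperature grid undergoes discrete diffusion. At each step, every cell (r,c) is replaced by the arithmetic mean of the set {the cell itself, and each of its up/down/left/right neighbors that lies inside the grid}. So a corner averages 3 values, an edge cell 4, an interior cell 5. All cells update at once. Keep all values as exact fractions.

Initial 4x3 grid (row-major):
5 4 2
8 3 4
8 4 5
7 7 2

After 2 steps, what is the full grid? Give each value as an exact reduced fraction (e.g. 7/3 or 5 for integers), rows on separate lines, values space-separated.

After step 1:
  17/3 7/2 10/3
  6 23/5 7/2
  27/4 27/5 15/4
  22/3 5 14/3
After step 2:
  91/18 171/40 31/9
  1381/240 23/5 911/240
  1529/240 51/10 1039/240
  229/36 28/5 161/36

Answer: 91/18 171/40 31/9
1381/240 23/5 911/240
1529/240 51/10 1039/240
229/36 28/5 161/36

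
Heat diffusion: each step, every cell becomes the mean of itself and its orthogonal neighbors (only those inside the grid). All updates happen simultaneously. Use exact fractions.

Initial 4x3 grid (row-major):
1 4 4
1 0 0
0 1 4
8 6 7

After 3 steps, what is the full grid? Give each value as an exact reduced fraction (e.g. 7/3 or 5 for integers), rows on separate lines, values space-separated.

Answer: 413/240 27173/14400 4717/2160
723/400 12367/6000 527/225
10007/3600 8821/3000 2933/900
4031/1080 29399/7200 4481/1080

Derivation:
After step 1:
  2 9/4 8/3
  1/2 6/5 2
  5/2 11/5 3
  14/3 11/2 17/3
After step 2:
  19/12 487/240 83/36
  31/20 163/100 133/60
  37/15 72/25 193/60
  38/9 541/120 85/18
After step 3:
  413/240 27173/14400 4717/2160
  723/400 12367/6000 527/225
  10007/3600 8821/3000 2933/900
  4031/1080 29399/7200 4481/1080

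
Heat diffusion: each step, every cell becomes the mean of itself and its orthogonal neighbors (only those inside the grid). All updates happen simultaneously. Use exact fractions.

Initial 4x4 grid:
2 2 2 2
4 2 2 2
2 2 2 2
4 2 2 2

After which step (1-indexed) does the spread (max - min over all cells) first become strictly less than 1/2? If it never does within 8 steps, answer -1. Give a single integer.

Answer: 4

Derivation:
Step 1: max=3, min=2, spread=1
Step 2: max=49/18, min=2, spread=13/18
Step 3: max=9257/3600, min=2, spread=2057/3600
Step 4: max=5042/2025, min=1009/500, spread=19111/40500
  -> spread < 1/2 first at step 4
Step 5: max=7865669/3240000, min=6908/3375, spread=1233989/3240000
Step 6: max=17432321/7290000, min=2233981/1080000, spread=9411797/29160000
Step 7: max=103097131/43740000, min=406699/194400, spread=362183/1366875
Step 8: max=15321563093/6561000000, min=10257029863/4860000000, spread=29491455559/131220000000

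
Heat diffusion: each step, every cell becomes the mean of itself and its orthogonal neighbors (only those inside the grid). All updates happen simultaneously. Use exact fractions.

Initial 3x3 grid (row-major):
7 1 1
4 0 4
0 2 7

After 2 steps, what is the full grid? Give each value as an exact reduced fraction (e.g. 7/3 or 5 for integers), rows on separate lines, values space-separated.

Answer: 3 209/80 29/12
219/80 249/100 173/60
7/3 647/240 115/36

Derivation:
After step 1:
  4 9/4 2
  11/4 11/5 3
  2 9/4 13/3
After step 2:
  3 209/80 29/12
  219/80 249/100 173/60
  7/3 647/240 115/36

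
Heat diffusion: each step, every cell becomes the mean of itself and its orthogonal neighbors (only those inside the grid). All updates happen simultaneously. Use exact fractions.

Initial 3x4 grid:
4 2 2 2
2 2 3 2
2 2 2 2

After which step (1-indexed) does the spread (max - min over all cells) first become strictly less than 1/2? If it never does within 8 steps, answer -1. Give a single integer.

Step 1: max=8/3, min=2, spread=2/3
Step 2: max=23/9, min=169/80, spread=319/720
  -> spread < 1/2 first at step 2
Step 3: max=5257/2160, min=767/360, spread=131/432
Step 4: max=38551/16200, min=92951/43200, spread=5911/25920
Step 5: max=9106181/3888000, min=5598979/2592000, spread=56617/311040
Step 6: max=540372829/233280000, min=338183861/155520000, spread=2647763/18662400
Step 7: max=32176491311/13996800000, min=20393857999/9331200000, spread=25371269/223948800
Step 8: max=1919473973749/839808000000, min=1229349142541/559872000000, spread=1207204159/13436928000

Answer: 2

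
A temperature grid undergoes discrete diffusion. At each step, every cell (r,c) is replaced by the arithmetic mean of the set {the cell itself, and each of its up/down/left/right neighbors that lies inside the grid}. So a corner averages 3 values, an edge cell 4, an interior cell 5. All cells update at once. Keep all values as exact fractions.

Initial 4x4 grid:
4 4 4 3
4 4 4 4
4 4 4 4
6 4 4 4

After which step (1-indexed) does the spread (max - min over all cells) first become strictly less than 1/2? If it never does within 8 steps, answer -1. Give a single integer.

Step 1: max=14/3, min=11/3, spread=1
Step 2: max=41/9, min=67/18, spread=5/6
Step 3: max=473/108, min=823/216, spread=41/72
Step 4: max=14003/3240, min=24877/6480, spread=1043/2160
  -> spread < 1/2 first at step 4
Step 5: max=414353/97200, min=752047/194400, spread=25553/64800
Step 6: max=12322661/2916000, min=22707733/5832000, spread=645863/1944000
Step 7: max=45856729/10935000, min=137005949/34992000, spread=16225973/58320000
Step 8: max=10941009383/2624400000, min=20653996417/5248800000, spread=409340783/1749600000

Answer: 4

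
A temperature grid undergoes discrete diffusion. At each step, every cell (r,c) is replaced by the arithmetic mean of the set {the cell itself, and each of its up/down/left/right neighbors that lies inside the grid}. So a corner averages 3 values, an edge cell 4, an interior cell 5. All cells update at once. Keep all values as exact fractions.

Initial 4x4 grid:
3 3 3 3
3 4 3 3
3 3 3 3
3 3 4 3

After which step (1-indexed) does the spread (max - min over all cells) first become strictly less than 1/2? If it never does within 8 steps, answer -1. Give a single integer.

Step 1: max=10/3, min=3, spread=1/3
  -> spread < 1/2 first at step 1
Step 2: max=391/120, min=3, spread=31/120
Step 3: max=5759/1800, min=733/240, spread=523/3600
Step 4: max=171947/54000, min=7373/2400, spread=12109/108000
Step 5: max=5139311/1620000, min=668117/216000, spread=256867/3240000
Step 6: max=307541311/97200000, min=20111431/6480000, spread=2934923/48600000
Step 7: max=4606196969/1458000000, min=201718231/64800000, spread=135073543/2916000000
Step 8: max=276003074629/87480000000, min=18188102879/5832000000, spread=795382861/21870000000

Answer: 1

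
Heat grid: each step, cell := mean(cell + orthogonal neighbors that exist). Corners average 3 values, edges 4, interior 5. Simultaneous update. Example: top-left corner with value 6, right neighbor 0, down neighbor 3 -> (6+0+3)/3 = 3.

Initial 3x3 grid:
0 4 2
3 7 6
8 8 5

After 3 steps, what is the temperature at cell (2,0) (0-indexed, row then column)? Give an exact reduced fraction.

Step 1: cell (2,0) = 19/3
Step 2: cell (2,0) = 107/18
Step 3: cell (2,0) = 6103/1080
Full grid after step 3:
  8531/2160 58717/14400 1049/240
  34321/7200 10043/2000 1153/225
  6103/1080 10549/1800 3179/540

Answer: 6103/1080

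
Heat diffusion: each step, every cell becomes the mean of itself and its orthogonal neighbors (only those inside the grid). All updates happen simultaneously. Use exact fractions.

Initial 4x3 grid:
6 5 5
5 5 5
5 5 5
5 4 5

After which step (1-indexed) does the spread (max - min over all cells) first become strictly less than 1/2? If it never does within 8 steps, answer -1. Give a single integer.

Step 1: max=16/3, min=14/3, spread=2/3
Step 2: max=95/18, min=1133/240, spread=401/720
Step 3: max=1121/216, min=10363/2160, spread=847/2160
  -> spread < 1/2 first at step 3
Step 4: max=666781/129600, min=4173989/864000, spread=813653/2592000
Step 5: max=39743729/7776000, min=37749499/7776000, spread=199423/777600
Step 6: max=2372321551/466560000, min=2275405601/466560000, spread=1938319/9331200
Step 7: max=141787099109/27993600000, min=136999709659/27993600000, spread=95747789/559872000
Step 8: max=8480131785631/1679616000000, min=8245126002881/1679616000000, spread=940023131/6718464000

Answer: 3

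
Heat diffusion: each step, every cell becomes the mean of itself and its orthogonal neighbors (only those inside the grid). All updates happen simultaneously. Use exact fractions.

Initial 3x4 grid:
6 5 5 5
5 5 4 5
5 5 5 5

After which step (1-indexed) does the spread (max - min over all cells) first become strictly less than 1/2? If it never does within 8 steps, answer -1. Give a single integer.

Step 1: max=16/3, min=19/4, spread=7/12
Step 2: max=95/18, min=477/100, spread=457/900
Step 3: max=11093/2160, min=23189/4800, spread=13159/43200
  -> spread < 1/2 first at step 3
Step 4: max=662047/129600, min=209449/43200, spread=337/1296
Step 5: max=39356873/7776000, min=84161309/17280000, spread=29685679/155520000
Step 6: max=2353177507/466560000, min=758870419/155520000, spread=61253/373248
Step 7: max=140617053713/27993600000, min=45674660321/9331200000, spread=14372291/111974400
Step 8: max=8417386795267/1679616000000, min=2745598456339/559872000000, spread=144473141/1343692800

Answer: 3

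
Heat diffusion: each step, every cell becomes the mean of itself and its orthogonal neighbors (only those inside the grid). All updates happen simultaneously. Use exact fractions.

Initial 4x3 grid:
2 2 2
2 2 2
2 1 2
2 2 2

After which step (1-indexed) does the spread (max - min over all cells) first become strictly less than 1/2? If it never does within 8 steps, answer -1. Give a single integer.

Answer: 1

Derivation:
Step 1: max=2, min=7/4, spread=1/4
  -> spread < 1/2 first at step 1
Step 2: max=2, min=177/100, spread=23/100
Step 3: max=787/400, min=8789/4800, spread=131/960
Step 4: max=14009/7200, min=79849/43200, spread=841/8640
Step 5: max=2786627/1440000, min=32017949/17280000, spread=56863/691200
Step 6: max=24930457/12960000, min=289505659/155520000, spread=386393/6220800
Step 7: max=9947641187/5184000000, min=116022276869/62208000000, spread=26795339/497664000
Step 8: max=594993850333/311040000000, min=6981144285871/3732480000000, spread=254051069/5971968000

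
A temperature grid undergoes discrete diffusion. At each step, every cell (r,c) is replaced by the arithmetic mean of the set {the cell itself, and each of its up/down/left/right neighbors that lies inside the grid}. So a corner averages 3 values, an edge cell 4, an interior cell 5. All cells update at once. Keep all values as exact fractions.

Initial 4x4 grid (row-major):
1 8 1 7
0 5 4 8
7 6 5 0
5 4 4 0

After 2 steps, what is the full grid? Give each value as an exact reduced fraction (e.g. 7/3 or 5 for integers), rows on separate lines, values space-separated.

Answer: 10/3 327/80 1121/240 181/36
307/80 108/25 91/20 269/60
1109/240 461/100 203/50 197/60
175/36 281/60 197/60 47/18

Derivation:
After step 1:
  3 15/4 5 16/3
  13/4 23/5 23/5 19/4
  9/2 27/5 19/5 13/4
  16/3 19/4 13/4 4/3
After step 2:
  10/3 327/80 1121/240 181/36
  307/80 108/25 91/20 269/60
  1109/240 461/100 203/50 197/60
  175/36 281/60 197/60 47/18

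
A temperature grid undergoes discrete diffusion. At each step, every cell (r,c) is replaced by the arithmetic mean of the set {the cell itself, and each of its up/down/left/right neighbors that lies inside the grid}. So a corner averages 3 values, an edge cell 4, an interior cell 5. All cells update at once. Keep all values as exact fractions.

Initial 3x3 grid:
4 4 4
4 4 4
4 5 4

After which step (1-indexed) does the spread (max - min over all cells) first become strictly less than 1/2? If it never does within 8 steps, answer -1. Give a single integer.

Answer: 1

Derivation:
Step 1: max=13/3, min=4, spread=1/3
  -> spread < 1/2 first at step 1
Step 2: max=1027/240, min=4, spread=67/240
Step 3: max=9077/2160, min=807/200, spread=1807/10800
Step 4: max=3613963/864000, min=21961/5400, spread=33401/288000
Step 5: max=32333933/7776000, min=2203391/540000, spread=3025513/38880000
Step 6: max=12906526867/3110400000, min=117955949/28800000, spread=53531/995328
Step 7: max=772528925849/186624000000, min=31895116051/7776000000, spread=450953/11943936
Step 8: max=46298663560603/11197440000000, min=3833488610519/933120000000, spread=3799043/143327232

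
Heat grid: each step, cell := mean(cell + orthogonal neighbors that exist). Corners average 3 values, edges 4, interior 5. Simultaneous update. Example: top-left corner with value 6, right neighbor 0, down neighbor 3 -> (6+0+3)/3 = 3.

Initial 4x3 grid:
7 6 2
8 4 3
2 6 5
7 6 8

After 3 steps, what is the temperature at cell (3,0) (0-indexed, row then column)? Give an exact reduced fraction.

Answer: 3997/720

Derivation:
Step 1: cell (3,0) = 5
Step 2: cell (3,0) = 35/6
Step 3: cell (3,0) = 3997/720
Full grid after step 3:
  4013/720 14071/2880 9859/2160
  641/120 6209/1200 3271/720
  673/120 1253/240 3833/720
  3997/720 3355/576 12131/2160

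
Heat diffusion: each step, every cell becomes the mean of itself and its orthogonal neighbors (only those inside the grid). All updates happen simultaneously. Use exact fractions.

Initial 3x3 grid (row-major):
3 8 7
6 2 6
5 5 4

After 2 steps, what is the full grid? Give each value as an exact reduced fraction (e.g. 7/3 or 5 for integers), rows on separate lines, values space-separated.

After step 1:
  17/3 5 7
  4 27/5 19/4
  16/3 4 5
After step 2:
  44/9 173/30 67/12
  51/10 463/100 443/80
  40/9 74/15 55/12

Answer: 44/9 173/30 67/12
51/10 463/100 443/80
40/9 74/15 55/12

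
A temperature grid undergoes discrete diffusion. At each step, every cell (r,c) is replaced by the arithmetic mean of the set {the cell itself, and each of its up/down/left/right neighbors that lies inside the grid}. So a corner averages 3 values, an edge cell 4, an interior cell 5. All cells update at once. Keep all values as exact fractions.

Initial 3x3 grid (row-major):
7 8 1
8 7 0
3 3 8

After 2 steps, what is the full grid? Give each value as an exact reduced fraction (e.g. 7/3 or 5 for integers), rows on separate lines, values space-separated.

After step 1:
  23/3 23/4 3
  25/4 26/5 4
  14/3 21/4 11/3
After step 2:
  59/9 1297/240 17/4
  1427/240 529/100 119/30
  97/18 1127/240 155/36

Answer: 59/9 1297/240 17/4
1427/240 529/100 119/30
97/18 1127/240 155/36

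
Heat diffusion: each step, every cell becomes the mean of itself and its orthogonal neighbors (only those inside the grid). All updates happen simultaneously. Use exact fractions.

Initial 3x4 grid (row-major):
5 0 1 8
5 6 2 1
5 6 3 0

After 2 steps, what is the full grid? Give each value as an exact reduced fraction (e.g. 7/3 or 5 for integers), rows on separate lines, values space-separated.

After step 1:
  10/3 3 11/4 10/3
  21/4 19/5 13/5 11/4
  16/3 5 11/4 4/3
After step 2:
  139/36 773/240 701/240 53/18
  1063/240 393/100 293/100 601/240
  187/36 1013/240 701/240 41/18

Answer: 139/36 773/240 701/240 53/18
1063/240 393/100 293/100 601/240
187/36 1013/240 701/240 41/18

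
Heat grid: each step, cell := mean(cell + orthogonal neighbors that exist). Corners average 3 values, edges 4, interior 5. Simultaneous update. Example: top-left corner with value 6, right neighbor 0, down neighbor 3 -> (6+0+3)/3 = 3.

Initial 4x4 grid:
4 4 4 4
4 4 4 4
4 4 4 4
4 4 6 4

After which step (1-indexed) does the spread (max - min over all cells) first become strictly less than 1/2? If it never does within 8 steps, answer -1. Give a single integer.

Answer: 3

Derivation:
Step 1: max=14/3, min=4, spread=2/3
Step 2: max=271/60, min=4, spread=31/60
Step 3: max=2371/540, min=4, spread=211/540
  -> spread < 1/2 first at step 3
Step 4: max=232843/54000, min=4, spread=16843/54000
Step 5: max=2082643/486000, min=18079/4500, spread=130111/486000
Step 6: max=61962367/14580000, min=1087159/270000, spread=3255781/14580000
Step 7: max=1849953691/437400000, min=1091107/270000, spread=82360351/437400000
Step 8: max=55239316891/13122000000, min=196906441/48600000, spread=2074577821/13122000000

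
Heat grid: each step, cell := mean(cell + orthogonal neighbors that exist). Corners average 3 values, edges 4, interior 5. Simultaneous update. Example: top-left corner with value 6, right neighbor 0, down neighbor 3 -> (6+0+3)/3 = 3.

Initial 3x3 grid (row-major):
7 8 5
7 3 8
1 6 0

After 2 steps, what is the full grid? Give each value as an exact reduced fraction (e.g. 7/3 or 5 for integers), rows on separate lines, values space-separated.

Answer: 211/36 1589/240 67/12
229/40 463/100 331/60
35/9 547/120 67/18

Derivation:
After step 1:
  22/3 23/4 7
  9/2 32/5 4
  14/3 5/2 14/3
After step 2:
  211/36 1589/240 67/12
  229/40 463/100 331/60
  35/9 547/120 67/18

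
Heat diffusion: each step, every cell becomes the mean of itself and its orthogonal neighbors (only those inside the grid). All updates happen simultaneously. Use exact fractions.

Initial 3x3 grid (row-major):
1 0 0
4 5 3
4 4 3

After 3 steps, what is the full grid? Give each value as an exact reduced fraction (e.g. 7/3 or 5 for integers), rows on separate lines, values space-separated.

Answer: 322/135 15847/7200 493/240
21847/7200 5651/2000 38419/14400
1267/360 3109/900 6887/2160

Derivation:
After step 1:
  5/3 3/2 1
  7/2 16/5 11/4
  4 4 10/3
After step 2:
  20/9 221/120 7/4
  371/120 299/100 617/240
  23/6 109/30 121/36
After step 3:
  322/135 15847/7200 493/240
  21847/7200 5651/2000 38419/14400
  1267/360 3109/900 6887/2160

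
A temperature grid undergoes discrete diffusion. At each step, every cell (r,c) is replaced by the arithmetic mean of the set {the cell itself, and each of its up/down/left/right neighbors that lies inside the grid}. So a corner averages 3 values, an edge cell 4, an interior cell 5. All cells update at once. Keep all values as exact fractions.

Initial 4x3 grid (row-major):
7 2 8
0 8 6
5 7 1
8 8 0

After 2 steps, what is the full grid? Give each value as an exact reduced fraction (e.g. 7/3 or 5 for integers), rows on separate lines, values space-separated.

Answer: 19/4 1151/240 52/9
22/5 137/25 1151/240
57/10 493/100 361/80
71/12 431/80 49/12

Derivation:
After step 1:
  3 25/4 16/3
  5 23/5 23/4
  5 29/5 7/2
  7 23/4 3
After step 2:
  19/4 1151/240 52/9
  22/5 137/25 1151/240
  57/10 493/100 361/80
  71/12 431/80 49/12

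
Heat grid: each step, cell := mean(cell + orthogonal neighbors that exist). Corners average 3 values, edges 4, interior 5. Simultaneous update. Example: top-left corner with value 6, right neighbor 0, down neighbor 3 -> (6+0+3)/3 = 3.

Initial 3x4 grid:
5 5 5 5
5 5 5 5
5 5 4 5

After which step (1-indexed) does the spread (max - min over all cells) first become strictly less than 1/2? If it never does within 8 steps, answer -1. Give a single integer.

Answer: 1

Derivation:
Step 1: max=5, min=14/3, spread=1/3
  -> spread < 1/2 first at step 1
Step 2: max=5, min=569/120, spread=31/120
Step 3: max=5, min=5189/1080, spread=211/1080
Step 4: max=8953/1800, min=523103/108000, spread=14077/108000
Step 5: max=536317/108000, min=4719593/972000, spread=5363/48600
Step 6: max=297131/60000, min=142059191/29160000, spread=93859/1166400
Step 7: max=480663533/97200000, min=8537725519/1749600000, spread=4568723/69984000
Step 8: max=14398381111/2916000000, min=513099564371/104976000000, spread=8387449/167961600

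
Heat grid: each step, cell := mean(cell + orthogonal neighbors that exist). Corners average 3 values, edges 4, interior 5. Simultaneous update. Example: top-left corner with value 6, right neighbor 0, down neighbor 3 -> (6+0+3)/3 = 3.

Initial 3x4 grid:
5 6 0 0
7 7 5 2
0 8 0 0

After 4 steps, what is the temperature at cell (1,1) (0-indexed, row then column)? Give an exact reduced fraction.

Answer: 499991/120000

Derivation:
Step 1: cell (1,1) = 33/5
Step 2: cell (1,1) = 112/25
Step 3: cell (1,1) = 2311/500
Step 4: cell (1,1) = 499991/120000
Full grid after step 4:
  207721/43200 103997/24000 669193/216000 314663/129600
  1415399/288000 499991/120000 1154173/360000 1946777/864000
  22219/4800 150683/36000 327659/108000 313913/129600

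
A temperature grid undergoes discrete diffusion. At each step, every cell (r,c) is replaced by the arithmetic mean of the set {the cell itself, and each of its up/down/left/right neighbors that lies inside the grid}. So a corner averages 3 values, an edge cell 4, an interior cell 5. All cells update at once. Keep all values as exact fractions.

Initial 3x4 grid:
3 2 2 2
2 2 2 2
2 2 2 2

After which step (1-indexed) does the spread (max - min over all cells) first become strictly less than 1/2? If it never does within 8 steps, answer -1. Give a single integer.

Answer: 1

Derivation:
Step 1: max=7/3, min=2, spread=1/3
  -> spread < 1/2 first at step 1
Step 2: max=41/18, min=2, spread=5/18
Step 3: max=473/216, min=2, spread=41/216
Step 4: max=56057/25920, min=2, spread=4217/25920
Step 5: max=3319549/1555200, min=14479/7200, spread=38417/311040
Step 6: max=197824211/93312000, min=290597/144000, spread=1903471/18662400
Step 7: max=11798429089/5598720000, min=8755759/4320000, spread=18038617/223948800
Step 8: max=705114582851/335923200000, min=790526759/388800000, spread=883978523/13436928000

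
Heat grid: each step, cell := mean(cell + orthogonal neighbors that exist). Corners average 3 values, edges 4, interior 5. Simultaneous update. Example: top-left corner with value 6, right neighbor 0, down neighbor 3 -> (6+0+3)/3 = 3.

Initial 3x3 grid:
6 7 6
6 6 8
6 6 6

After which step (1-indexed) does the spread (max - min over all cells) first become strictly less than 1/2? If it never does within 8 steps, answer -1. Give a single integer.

Step 1: max=7, min=6, spread=1
Step 2: max=803/120, min=6, spread=83/120
Step 3: max=4757/720, min=5557/900, spread=173/400
  -> spread < 1/2 first at step 3
Step 4: max=280639/43200, min=11161/1800, spread=511/1728
Step 5: max=16781933/2592000, min=150401/24000, spread=4309/20736
Step 6: max=1000503751/155520000, min=20371237/3240000, spread=36295/248832
Step 7: max=59872370597/9331200000, min=4909735831/777600000, spread=305773/2985984
Step 8: max=3582546670159/559872000000, min=49198575497/7776000000, spread=2575951/35831808

Answer: 3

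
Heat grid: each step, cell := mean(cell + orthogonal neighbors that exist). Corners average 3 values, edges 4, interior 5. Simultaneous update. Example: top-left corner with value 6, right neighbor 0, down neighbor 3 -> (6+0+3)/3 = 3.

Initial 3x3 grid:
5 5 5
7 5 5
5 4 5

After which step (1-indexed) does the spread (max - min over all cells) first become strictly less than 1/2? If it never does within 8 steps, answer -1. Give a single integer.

Step 1: max=17/3, min=14/3, spread=1
Step 2: max=217/40, min=173/36, spread=223/360
Step 3: max=5771/1080, min=10627/2160, spread=61/144
  -> spread < 1/2 first at step 3
Step 4: max=341107/64800, min=643889/129600, spread=511/1728
Step 5: max=20324279/3888000, min=39032683/7776000, spread=4309/20736
Step 6: max=1211434063/233280000, min=2354815001/466560000, spread=36295/248832
Step 7: max=72404355611/13996800000, min=141942089347/27993600000, spread=305773/2985984
Step 8: max=4330821952267/839808000000, min=8540896201409/1679616000000, spread=2575951/35831808

Answer: 3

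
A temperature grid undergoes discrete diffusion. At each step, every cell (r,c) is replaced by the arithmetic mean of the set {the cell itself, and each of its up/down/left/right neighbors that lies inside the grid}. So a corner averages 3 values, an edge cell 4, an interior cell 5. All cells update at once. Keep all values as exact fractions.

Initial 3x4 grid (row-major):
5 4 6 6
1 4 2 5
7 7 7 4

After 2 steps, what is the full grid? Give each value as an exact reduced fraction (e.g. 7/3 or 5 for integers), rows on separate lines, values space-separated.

After step 1:
  10/3 19/4 9/2 17/3
  17/4 18/5 24/5 17/4
  5 25/4 5 16/3
After step 2:
  37/9 971/240 1183/240 173/36
  971/240 473/100 443/100 401/80
  31/6 397/80 1283/240 175/36

Answer: 37/9 971/240 1183/240 173/36
971/240 473/100 443/100 401/80
31/6 397/80 1283/240 175/36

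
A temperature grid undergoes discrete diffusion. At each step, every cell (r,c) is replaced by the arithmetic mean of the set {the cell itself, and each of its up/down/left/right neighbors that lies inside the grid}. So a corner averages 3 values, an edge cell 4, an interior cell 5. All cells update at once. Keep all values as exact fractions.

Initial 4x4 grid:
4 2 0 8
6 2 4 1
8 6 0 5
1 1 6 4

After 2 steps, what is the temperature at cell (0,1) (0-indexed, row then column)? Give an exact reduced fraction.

Step 1: cell (0,1) = 2
Step 2: cell (0,1) = 27/8
Full grid after step 2:
  11/3 27/8 99/40 11/3
  73/16 79/25 88/25 57/20
  1019/240 407/100 57/20 81/20
  145/36 779/240 309/80 41/12

Answer: 27/8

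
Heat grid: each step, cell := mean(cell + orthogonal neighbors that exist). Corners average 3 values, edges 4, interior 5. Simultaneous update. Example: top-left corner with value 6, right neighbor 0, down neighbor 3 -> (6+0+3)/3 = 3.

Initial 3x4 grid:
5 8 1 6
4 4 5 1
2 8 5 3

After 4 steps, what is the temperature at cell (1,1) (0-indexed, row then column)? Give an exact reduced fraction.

Step 1: cell (1,1) = 29/5
Step 2: cell (1,1) = 22/5
Step 3: cell (1,1) = 5839/1200
Step 4: cell (1,1) = 64783/14400
Full grid after step 4:
  121657/25920 101083/21600 89167/21600 102493/25920
  831229/172800 64783/14400 62147/14400 658121/172800
  120217/25920 50279/10800 15007/3600 34751/8640

Answer: 64783/14400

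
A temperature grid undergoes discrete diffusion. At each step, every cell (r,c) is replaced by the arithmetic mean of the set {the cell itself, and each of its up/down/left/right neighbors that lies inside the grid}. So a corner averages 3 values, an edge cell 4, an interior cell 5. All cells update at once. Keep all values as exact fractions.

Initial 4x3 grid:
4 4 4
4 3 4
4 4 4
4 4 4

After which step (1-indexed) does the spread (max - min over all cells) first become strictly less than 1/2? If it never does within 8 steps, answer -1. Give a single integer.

Step 1: max=4, min=15/4, spread=1/4
  -> spread < 1/2 first at step 1
Step 2: max=4, min=377/100, spread=23/100
Step 3: max=1587/400, min=18389/4800, spread=131/960
Step 4: max=28409/7200, min=166249/43200, spread=841/8640
Step 5: max=5666627/1440000, min=66577949/17280000, spread=56863/691200
Step 6: max=50850457/12960000, min=600545659/155520000, spread=386393/6220800
Step 7: max=20315641187/5184000000, min=240438276869/62208000000, spread=26795339/497664000
Step 8: max=1217073850333/311040000000, min=14446104285871/3732480000000, spread=254051069/5971968000

Answer: 1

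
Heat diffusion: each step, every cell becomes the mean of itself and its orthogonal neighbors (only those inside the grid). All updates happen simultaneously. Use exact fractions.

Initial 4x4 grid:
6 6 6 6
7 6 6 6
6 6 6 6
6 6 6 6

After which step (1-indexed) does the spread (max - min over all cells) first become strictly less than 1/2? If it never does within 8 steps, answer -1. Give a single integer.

Step 1: max=19/3, min=6, spread=1/3
  -> spread < 1/2 first at step 1
Step 2: max=751/120, min=6, spread=31/120
Step 3: max=6691/1080, min=6, spread=211/1080
Step 4: max=664843/108000, min=6, spread=16843/108000
Step 5: max=5970643/972000, min=54079/9000, spread=130111/972000
Step 6: max=178602367/29160000, min=3247159/540000, spread=3255781/29160000
Step 7: max=5349153691/874800000, min=3251107/540000, spread=82360351/874800000
Step 8: max=160215316891/26244000000, min=585706441/97200000, spread=2074577821/26244000000

Answer: 1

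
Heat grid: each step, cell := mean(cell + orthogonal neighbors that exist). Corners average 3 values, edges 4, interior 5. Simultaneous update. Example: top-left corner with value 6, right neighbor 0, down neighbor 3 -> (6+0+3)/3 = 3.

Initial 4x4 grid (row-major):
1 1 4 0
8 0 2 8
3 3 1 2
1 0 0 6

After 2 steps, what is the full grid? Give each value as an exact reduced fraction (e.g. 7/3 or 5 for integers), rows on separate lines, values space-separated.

After step 1:
  10/3 3/2 7/4 4
  3 14/5 3 3
  15/4 7/5 8/5 17/4
  4/3 1 7/4 8/3
After step 2:
  47/18 563/240 41/16 35/12
  773/240 117/50 243/100 57/16
  569/240 211/100 12/5 691/240
  73/36 329/240 421/240 26/9

Answer: 47/18 563/240 41/16 35/12
773/240 117/50 243/100 57/16
569/240 211/100 12/5 691/240
73/36 329/240 421/240 26/9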